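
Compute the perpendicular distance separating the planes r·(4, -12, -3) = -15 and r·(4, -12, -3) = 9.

24/13

With common normal n = (4, -12, -3) (|n| = 13), the distance is |(-15) − 9|/|n| = 24/13.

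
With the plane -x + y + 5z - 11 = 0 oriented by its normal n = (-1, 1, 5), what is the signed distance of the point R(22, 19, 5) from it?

11√3/9

n·R − 11 = 11.
|n| = 3√3, so the signed distance is 11√3/9.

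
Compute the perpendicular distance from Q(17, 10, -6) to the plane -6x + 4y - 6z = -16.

Normal vector n = (-6, 4, -6), and n·(17, 10, -6) - (-16) = -10.
|n| = √(36 + 16 + 36) = 2√22, so the distance is |-10|/(2√22) = 5/√22.

5√22/22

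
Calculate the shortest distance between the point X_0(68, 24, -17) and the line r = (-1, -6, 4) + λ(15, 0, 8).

3√389

Direction vector d = (15, 0, 8).
AP = (69, 30, -21), and AP × d = (240, -867, -450).
|AP × d|² = 1011789 and |d|² = 289, so the distance is √(1011789/289) = √3501 = 3√389.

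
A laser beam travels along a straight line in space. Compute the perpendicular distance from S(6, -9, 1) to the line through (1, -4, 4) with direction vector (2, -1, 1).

√35

Direction vector d = (2, -1, 1).
AP = (5, -5, -3), and AP × d = (-8, -11, 5).
|AP × d|² = 210 and |d|² = 6, so the distance is √(210/6) = √35.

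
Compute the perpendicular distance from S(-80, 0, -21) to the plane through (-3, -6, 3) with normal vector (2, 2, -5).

The plane has equation n·(r − (-3, -6, 3)) = 0, i.e. n·r = -33.
n = (2, 2, -5); n·P − (-33) = -22; |n| = √33; distance = 22/√33 = 2√33/3.

22/√33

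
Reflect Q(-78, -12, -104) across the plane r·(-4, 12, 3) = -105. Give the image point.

With n = (-4, 12, 3), the signed offset is (n·Q − (-105))/|n|² = -39/169 = -3/13.
Q' = Q − 2t·n = (-78, -12, -104) − (-6/13)·(-4, 12, 3) = (-1038/13, -84/13, -1334/13).

(-1038/13, -84/13, -1334/13)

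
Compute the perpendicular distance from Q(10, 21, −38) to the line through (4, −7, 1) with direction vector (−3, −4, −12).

3√185

Direction vector d = (−3, −4, −12).
AP = (6, 28, −39), and AP × d = (−492, 189, 60).
|AP × d|² = 281385 and |d|² = 169, so the distance is √(281385/169) = √1665 = 3√185.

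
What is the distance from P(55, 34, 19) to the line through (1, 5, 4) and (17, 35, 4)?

√1381

A direction vector is d = (16, 30, 0).
AP = (54, 29, 15), and AP × d = (−450, 240, 1156).
|AP × d|² = 1596436 and |d|² = 1156, so the distance is √(1596436/1156) = √1381.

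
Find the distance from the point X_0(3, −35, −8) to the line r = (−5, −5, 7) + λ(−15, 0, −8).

Direction vector d = (−15, 0, −8).
AP = (8, −30, −15); AP·d = 0, |AP|² = 1189, |d|² = 289.
distance² = |AP|² − (AP·d)²/|d|² = 1189 − 0/289 = 1189, so the distance is √1189.

√1189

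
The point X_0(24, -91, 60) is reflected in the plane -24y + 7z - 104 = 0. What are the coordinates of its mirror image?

With n = (0, -24, 7), the signed offset is (n·X_0 − 104)/|n|² = 2500/625 = 4.
X_0' = X_0 − 2t·n = (24, -91, 60) − 8·(0, -24, 7) = (24, 101, 4).

(24, 101, 4)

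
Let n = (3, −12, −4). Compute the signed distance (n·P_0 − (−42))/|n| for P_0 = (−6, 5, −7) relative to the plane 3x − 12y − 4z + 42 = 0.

n·P_0 − (-42) = -8.
|n| = 13, so the signed distance is -8/13.

-8/13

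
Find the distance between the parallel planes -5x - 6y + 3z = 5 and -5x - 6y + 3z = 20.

Both planes have normal n = (-5, -6, 3), |n| = √70. Any point on the first plane is at distance |20 − 5|/|n| = 15/√70 = 3√70/14 from the second.

3√70/14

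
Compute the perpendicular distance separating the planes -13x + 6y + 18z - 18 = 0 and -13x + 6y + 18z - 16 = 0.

With common normal n = (-13, 6, 18) (|n| = 23), the distance is |18 − 16|/|n| = 2/23.

2/23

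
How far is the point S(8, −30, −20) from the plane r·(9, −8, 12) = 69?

Normal vector n = (9, −8, 12), and n·(8, −30, −20) − 69 = 3.
|n| = √(81 + 64 + 144) = 17, so the distance is |3|/17 = 3/17.

3/17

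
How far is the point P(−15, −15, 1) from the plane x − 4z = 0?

d = |1·(-15) + (-4)·1 − 0| / √(1 + 0 + 16) = |-19| / √17 = 19√17/17.

19√17/17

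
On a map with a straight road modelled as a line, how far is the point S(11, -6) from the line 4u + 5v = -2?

d = |4·11 + 5·(-6) − (-2)| / √(16 + 25) = |16|/√41 = 16√41/41.

16√41/41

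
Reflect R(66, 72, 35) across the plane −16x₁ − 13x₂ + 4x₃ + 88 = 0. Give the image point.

With n = (−16, −13, 4), the signed offset is (n·R − (-88))/|n|² = -1764/441 = -4.
R' = R − 2t·n = (66, 72, 35) − (-8)·(−16, −13, 4) = (−62, −32, 67).

(-62, -32, 67)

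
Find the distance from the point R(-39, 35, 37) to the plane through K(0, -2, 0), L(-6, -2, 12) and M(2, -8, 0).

7

KL = (-6, 0, 12) and KM = (2, -6, 0), so a normal is n = KL × KM = (72, 24, 36).
Then n·(-39, 35, 37) - (-48) = -588.
|n| = √(5184 + 576 + 1296) = 84, so the distance is |-588|/84 = 7.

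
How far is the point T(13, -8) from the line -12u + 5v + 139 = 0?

d = |(-12)·13 + 5·(-8) − (-139)| / √(144 + 25) = |-57|/13 = 57/13.

57/13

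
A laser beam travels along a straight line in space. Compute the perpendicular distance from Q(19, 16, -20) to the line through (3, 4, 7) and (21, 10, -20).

A direction vector is d = (18, 6, -27).
AP = (16, 12, -27); AP·d = 1089, |AP|² = 1129, |d|² = 1089.
distance² = |AP|² − (AP·d)²/|d|² = 1129 − 1185921/1089 = 40, so the distance is 2√10.

2√10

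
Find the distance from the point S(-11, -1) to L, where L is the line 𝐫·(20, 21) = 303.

d = |20·(-11) + 21·(-1) − 303| / √(400 + 441) = |-544|/29 = 544/29.

544/29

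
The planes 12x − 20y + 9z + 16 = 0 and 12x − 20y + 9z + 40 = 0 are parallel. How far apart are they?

With common normal n = (12, −20, 9) (|n| = 25), the distance is |(-16) − (-40)|/|n| = 24/25.

24/25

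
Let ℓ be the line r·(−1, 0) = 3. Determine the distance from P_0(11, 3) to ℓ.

14

The normal to the line is n = (−1, 0) with |n| = 1.
|n·P_0 − 3| = |-11 − 3| = 14, so the distance is 14/1 = 14.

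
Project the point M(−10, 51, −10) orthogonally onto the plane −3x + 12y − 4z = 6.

The perpendicular from M has direction n = (−3, 12, −4): r = (−10, 51, −10) + μ(−3, 12, −4).
Substitute into the plane: n·(M + μn) = 6 gives 682 + 169μ = 6, so μ = -4.
Foot = (−10, 51, −10) + (-4)·(−3, 12, −4) = (2, 3, 6).

(2, 3, 6)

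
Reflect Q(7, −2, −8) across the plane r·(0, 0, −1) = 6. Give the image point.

(7, -2, -4)

n = (0, 0, −1), |n|² = 1, n·Q − 6 = 2, so t = 2/1 = 2.
Foot F = Q − 2·n = (7, −2, −6); the reflection is 2F − Q = (7, −2, −4).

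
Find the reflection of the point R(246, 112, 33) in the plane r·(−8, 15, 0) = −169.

With n = (−8, 15, 0), the signed offset is (n·R − (-169))/|n|² = -119/289 = -7/17.
R' = R − 2t·n = (246, 112, 33) − (-14/17)·(−8, 15, 0) = (4070/17, 2114/17, 33).

(4070/17, 2114/17, 33)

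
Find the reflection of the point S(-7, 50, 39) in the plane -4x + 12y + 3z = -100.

n = (-4, 12, 3), |n|² = 169, n·S − (-100) = 845, so t = 845/169 = 5.
Foot F = S − 5·n = (13, -10, 24); the reflection is 2F − S = (33, -70, 9).

(33, -70, 9)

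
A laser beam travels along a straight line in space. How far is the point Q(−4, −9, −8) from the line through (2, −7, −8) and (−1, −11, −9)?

A direction vector is d = (−3, −4, −1).
AP = (−6, −2, 0), and AP × d = (2, −6, 18).
|AP × d|² = 364 and |d|² = 26, so the distance is √(364/26) = √14.

√14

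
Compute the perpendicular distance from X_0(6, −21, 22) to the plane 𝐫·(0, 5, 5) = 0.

1/√2

Normal vector n = (0, 5, 5), and n·(6, −21, 22) − 0 = 5.
|n| = √(0 + 25 + 25) = 5√2, so the distance is |5|/(5√2) = 1/√2.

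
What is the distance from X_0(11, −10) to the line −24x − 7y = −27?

The normal to the line is n = (−24, −7) with |n| = 25.
|n·X_0 − (-27)| = |-194 − (-27)| = 167, so the distance is 167/25.

167/25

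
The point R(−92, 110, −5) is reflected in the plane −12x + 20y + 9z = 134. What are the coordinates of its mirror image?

(28, -90, -95)

n = (−12, 20, 9), |n|² = 625, n·R − 134 = 3125, so t = 3125/625 = 5.
Foot F = R − 5·n = (−32, 10, −50); the reflection is 2F − R = (28, −90, −95).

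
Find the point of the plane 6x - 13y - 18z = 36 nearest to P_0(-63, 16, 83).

(-39, -36, 11)

n = (6, -13, -18), |n|² = 529, and n·P_0 − 36 = -2116.
t = -2116/529 = -4, so the foot is P_0 − t·n = (-63, 16, 83) − (-4)·(6, -13, -18) = (-39, -36, 11).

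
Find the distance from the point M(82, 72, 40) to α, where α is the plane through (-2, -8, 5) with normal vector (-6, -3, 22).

The plane has equation n·(r − (-2, -8, 5)) = 0, i.e. n·r = 146.
d = |(-6)·82 + (-3)·72 + 22·40 − 146| / √(36 + 9 + 484) = |26| / 23 = 26/23.

26/23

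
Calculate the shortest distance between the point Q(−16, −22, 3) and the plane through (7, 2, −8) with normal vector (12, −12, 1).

The plane has equation n·(r − (7, 2, −8)) = 0, i.e. n·r = 52.
Then n·(−16, −22, 3) − 52 = 23.
|n| = √(144 + 144 + 1) = 17, so the distance is |23|/17 = 23/17.

23/17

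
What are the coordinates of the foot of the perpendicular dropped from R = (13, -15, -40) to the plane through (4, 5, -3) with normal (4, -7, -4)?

n = (4, -7, -4), |n|² = 81, and n·R − (-7) = 324.
t = 324/81 = 4, so the foot is R − t·n = (13, -15, -40) − 4·(4, -7, -4) = (-3, 13, -24).

(-3, 13, -24)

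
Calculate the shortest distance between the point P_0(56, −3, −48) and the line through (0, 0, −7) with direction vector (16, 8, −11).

√857

Direction vector d = (16, 8, −11).
AP = (56, −3, −41), and AP × d = (361, −40, 496).
|AP × d|² = 377937 and |d|² = 441, so the distance is √(377937/441) = √857.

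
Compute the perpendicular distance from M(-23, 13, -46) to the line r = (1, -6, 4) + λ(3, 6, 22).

√1321

Direction vector d = (3, 6, 22).
AP = (-24, 19, -50); AP·d = -1058, |AP|² = 3437, |d|² = 529.
distance² = |AP|² − (AP·d)²/|d|² = 3437 − 1119364/529 = 1321, so the distance is √1321.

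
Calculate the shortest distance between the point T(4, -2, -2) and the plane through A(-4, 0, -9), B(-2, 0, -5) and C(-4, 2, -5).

AB = (2, 0, 4) and AC = (0, 2, 4), so a normal is n = AB × AC = (-8, -8, 4).
Then n·(4, -2, -2) - (-4) = -20.
|n| = √(64 + 64 + 16) = 12, so the distance is |-20|/12 = 5/3.

5/3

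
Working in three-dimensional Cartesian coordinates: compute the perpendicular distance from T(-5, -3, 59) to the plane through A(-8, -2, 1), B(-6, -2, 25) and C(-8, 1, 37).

AB = (2, 0, 24) and AC = (0, 3, 36), so a normal is n = AB × AC = (-72, -72, 6).
d = |(-72)·(-5) + (-72)·(-3) + 6·59 − 726| / √(5184 + 5184 + 36) = |204| / 102 = 2.

2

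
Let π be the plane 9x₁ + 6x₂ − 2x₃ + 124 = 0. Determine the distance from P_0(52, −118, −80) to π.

Normal vector n = (9, 6, −2), and n·(52, −118, −80) − (−124) = 44.
|n| = √(81 + 36 + 4) = 11, so the distance is |44|/11 = 4.

4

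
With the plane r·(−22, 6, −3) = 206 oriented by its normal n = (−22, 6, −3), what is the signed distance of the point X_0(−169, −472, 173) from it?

7

n·X_0 − 206 = 161.
|n| = 23, so the signed distance is 161/23 = 7.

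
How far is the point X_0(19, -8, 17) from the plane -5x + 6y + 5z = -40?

9√86/43

n = (-5, 6, 5); n·P − (-40) = -18; |n| = √86; distance = 18/√86 = 9√86/43.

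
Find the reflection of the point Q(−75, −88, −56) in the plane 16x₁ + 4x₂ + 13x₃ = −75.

With n = (16, 4, 13), the signed offset is (n·Q − (-75))/|n|² = -2205/441 = -5.
Q' = Q − 2t·n = (−75, −88, −56) − (-10)·(16, 4, 13) = (85, −48, 74).

(85, -48, 74)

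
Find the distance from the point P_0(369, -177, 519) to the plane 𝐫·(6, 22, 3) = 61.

Normal vector n = (6, 22, 3), and n·(369, -177, 519) - 61 = -184.
|n| = √(36 + 484 + 9) = 23, so the distance is |-184|/23 = 8.

8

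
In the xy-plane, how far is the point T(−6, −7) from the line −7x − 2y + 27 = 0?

83√53/53

d = |(-7)·(-6) + (-2)·(-7) − (-27)| / √(49 + 4) = |83|/√53 = 83/√53.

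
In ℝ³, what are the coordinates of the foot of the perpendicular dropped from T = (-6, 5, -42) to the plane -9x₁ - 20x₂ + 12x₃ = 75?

The perpendicular from T has direction n = (-9, -20, 12): r = (-6, 5, -42) + t(-9, -20, 12).
Substitute into the plane: n·(T + tn) = 75 gives -550 + 625t = 75, so t = 1.
Foot = (-6, 5, -42) + 1·(-9, -20, 12) = (-15, -15, -30).

(-15, -15, -30)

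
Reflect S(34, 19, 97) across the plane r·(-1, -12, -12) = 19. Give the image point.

(24, -101, -23)

With n = (-1, -12, -12), the signed offset is (n·S − 19)/|n|² = -1445/289 = -5.
S' = S − 2t·n = (34, 19, 97) − (-10)·(-1, -12, -12) = (24, -101, -23).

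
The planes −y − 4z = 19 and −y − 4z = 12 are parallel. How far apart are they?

Both planes have normal n = (0, −1, −4), |n| = √17. Any point on the first plane is at distance |12 − 19|/|n| = 7/√17 = 7√17/17 from the second.

7√17/17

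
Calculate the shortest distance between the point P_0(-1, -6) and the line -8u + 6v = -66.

d = |(-8)·(-1) + 6·(-6) − (-66)| / √(64 + 36) = |38|/10 = 19/5.

19/5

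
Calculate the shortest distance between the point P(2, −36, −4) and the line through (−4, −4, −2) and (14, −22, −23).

2√145

A direction vector is d = (18, −18, −21).
AP = (6, −32, −2); AP·d = 726, |AP|² = 1064, |d|² = 1089.
distance² = |AP|² − (AP·d)²/|d|² = 1064 − 527076/1089 = 580, so the distance is 2√145.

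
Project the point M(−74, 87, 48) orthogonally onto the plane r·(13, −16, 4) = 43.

(-9, 7, 68)

The perpendicular from M has direction n = (13, −16, 4): r = (−74, 87, 48) + λ(13, −16, 4).
Substitute into the plane: n·(M + λn) = 43 gives -2162 + 441λ = 43, so λ = 5.
Foot = (−74, 87, 48) + 5·(13, −16, 4) = (−9, 7, 68).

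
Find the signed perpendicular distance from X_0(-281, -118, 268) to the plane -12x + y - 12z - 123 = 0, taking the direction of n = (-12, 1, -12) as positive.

n·X_0 − 123 = -85.
|n| = 17, so the signed distance is -85/17 = -5.

-5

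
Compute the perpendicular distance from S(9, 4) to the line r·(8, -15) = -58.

70/17

The normal to the line is n = (8, -15) with |n| = 17.
|n·S − (-58)| = |12 − (-58)| = 70, so the distance is 70/17.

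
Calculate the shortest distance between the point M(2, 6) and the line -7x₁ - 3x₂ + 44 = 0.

d = |(-7)·2 + (-3)·6 − (-44)| / √(49 + 9) = |12|/√58 = 12/√58.

6√58/29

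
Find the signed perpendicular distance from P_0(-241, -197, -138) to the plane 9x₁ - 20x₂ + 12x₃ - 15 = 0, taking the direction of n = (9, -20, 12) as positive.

n·P_0 − 15 = 100.
|n| = 25, so the signed distance is 100/25 = 4.

4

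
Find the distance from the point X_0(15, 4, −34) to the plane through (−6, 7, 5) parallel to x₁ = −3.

Parallel planes share the normal n = (1, 0, 0); since (−6, 7, 5) lies on the plane, its equation is x₁ = -6.
n = (1, 0, 0); n·P − (-6) = 21; |n| = 1; distance = 21/1 = 21.

21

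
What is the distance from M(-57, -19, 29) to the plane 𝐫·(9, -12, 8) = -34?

Normal vector n = (9, -12, 8), and n·(-57, -19, 29) - (-34) = -19.
|n| = √(81 + 144 + 64) = 17, so the distance is |-19|/17 = 19/17.

19/17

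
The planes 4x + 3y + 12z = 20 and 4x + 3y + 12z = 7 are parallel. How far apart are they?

Both planes have normal n = (4, 3, 12), |n| = 13. Any point on the first plane is at distance |7 − 20|/|n| = 13/13 = 1 from the second.

1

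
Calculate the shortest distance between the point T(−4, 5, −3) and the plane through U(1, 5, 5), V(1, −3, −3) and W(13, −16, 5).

1/3

UV = (0, −8, −8) and UW = (12, −21, 0), so a normal is n = UV × UW = (−168, −96, 96).
n = (−168, −96, 96); n·P − (-168) = 72; |n| = 216; distance = 72/216 = 1/3.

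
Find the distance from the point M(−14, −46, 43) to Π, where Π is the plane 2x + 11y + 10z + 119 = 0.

n = (2, 11, 10); n·P − (-119) = 15; |n| = 15; distance = 15/15 = 1.

1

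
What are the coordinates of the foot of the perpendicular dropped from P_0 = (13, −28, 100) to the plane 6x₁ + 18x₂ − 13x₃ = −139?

The perpendicular from P_0 has direction n = (6, 18, −13): r = (13, −28, 100) + λ(6, 18, −13).
Substitute into the plane: n·(P_0 + λn) = -139 gives -1726 + 529λ = -139, so λ = 3.
Foot = (13, −28, 100) + 3·(6, 18, −13) = (31, 26, 61).

(31, 26, 61)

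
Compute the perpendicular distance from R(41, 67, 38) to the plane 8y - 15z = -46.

12/17

n = (0, 8, -15); n·P − (-46) = 12; |n| = 17; distance = 12/17.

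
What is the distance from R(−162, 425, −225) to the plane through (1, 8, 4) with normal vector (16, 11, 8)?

7

The plane has equation n·(r − (1, 8, 4)) = 0, i.e. n·r = 136.
d = |16·(-162) + 11·425 + 8·(-225) − 136| / √(256 + 121 + 64) = |147| / 21 = 7.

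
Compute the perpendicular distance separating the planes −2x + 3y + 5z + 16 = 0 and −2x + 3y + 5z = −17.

√38/38

Both planes have normal n = (−2, 3, 5), |n| = √38. Any point on the first plane is at distance |(-17) − (-16)|/|n| = 1/√38 = √38/38 from the second.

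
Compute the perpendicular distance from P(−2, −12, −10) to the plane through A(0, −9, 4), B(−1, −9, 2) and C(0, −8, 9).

AB = (−1, 0, −2) and AC = (0, 1, 5), so a normal is n = AB × AC = (2, 5, −1).
n = (2, 5, −1); n·P − (-49) = -5; |n| = √30; distance = 5/√30 = √30/6.

√30/6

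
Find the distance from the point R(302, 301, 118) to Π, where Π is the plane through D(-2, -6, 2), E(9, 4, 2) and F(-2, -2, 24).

7

DE = (11, 10, 0) and DF = (0, 4, 22), so a normal is n = DE × DF = (220, -242, 44).
d = |220·302 + (-242)·301 + 44·118 − 1100| / √(48400 + 58564 + 1936) = |-2310| / 330 = 7.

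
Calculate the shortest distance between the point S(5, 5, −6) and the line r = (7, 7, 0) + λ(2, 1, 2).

2√2

Direction vector d = (2, 1, 2).
AP = (−2, −2, −6); AP·d = -18, |AP|² = 44, |d|² = 9.
distance² = |AP|² − (AP·d)²/|d|² = 44 − 324/9 = 8, so the distance is 2√2.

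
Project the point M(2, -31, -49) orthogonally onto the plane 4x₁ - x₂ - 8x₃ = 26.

(-18, -26, -9)

n = (4, -1, -8), |n|² = 81, and n·M − 26 = 405.
t = 405/81 = 5, so the foot is M − t·n = (2, -31, -49) − 5·(4, -1, -8) = (-18, -26, -9).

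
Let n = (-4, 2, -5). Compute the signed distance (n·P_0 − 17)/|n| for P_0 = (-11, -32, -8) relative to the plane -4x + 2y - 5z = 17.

n·P_0 − 17 = 3.
|n| = 3√5, so the signed distance is 1/√5.

1/√5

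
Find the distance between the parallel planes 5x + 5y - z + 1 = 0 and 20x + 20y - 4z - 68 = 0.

Divide the second equation by 4 to match normals: 5x + 5y - z = 17.
Both planes have normal n = (5, 5, -1), |n| = √51. Any point on the first plane is at distance |17 − (-1)|/|n| = 18/√51 = 6√51/17 from the second.

18/√51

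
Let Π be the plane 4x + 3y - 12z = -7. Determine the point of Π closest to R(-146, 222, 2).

(-1918/13, 2871/13, 86/13)

n = (4, 3, -12), |n|² = 169, and n·R − (-7) = 65.
t = 65/169 = 5/13, so the foot is R − t·n = (-146, 222, 2) − (5/13)·(4, 3, -12) = (-1918/13, 2871/13, 86/13).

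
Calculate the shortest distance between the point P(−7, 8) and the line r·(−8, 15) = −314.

490/17

d = |(-8)·(-7) + 15·8 − (-314)| / √(64 + 225) = |490|/17 = 490/17.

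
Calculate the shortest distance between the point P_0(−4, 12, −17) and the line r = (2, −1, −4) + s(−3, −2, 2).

Direction vector d = (−3, −2, 2).
AP = (−6, 13, −13); AP·d = -34, |AP|² = 374, |d|² = 17.
distance² = |AP|² − (AP·d)²/|d|² = 374 − 1156/17 = 306, so the distance is 3√34.

3√34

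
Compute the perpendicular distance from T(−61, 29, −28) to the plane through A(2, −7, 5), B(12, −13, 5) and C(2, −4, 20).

AB = (10, −6, 0) and AC = (0, 3, 15), so a normal is n = AB × AC = (−90, −150, 30).
Then n·(−61, 29, −28) − 1020 = −720.
|n| = √(8100 + 22500 + 900) = 30√35, so the distance is |-720|/(30√35) = 24√35/35.

24/√35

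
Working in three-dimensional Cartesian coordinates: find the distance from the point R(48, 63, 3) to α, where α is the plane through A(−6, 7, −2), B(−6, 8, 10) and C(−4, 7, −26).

19/17

AB = (0, 1, 12) and AC = (2, 0, −24), so a normal is n = AB × AC = (−24, 24, −2).
Then n·(48, 63, 3) − 316 = 38.
|n| = √(576 + 576 + 4) = 34, so the distance is |38|/34 = 19/17.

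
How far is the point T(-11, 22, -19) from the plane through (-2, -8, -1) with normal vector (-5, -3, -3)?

9√43/43

The plane has equation n·(r − (-2, -8, -1)) = 0, i.e. n·r = 37.
Then n·(-11, 22, -19) - 37 = 9.
|n| = √(25 + 9 + 9) = √43, so the distance is |9|/√43 = 9/√43.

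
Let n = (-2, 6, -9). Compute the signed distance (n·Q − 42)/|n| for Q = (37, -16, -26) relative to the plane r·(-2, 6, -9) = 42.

n·Q − 42 = 22.
|n| = 11, so the signed distance is 22/11 = 2.

2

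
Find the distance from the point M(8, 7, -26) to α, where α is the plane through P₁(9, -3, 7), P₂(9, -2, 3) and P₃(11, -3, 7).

P₁P₂ = (0, 1, -4) and P₁P₃ = (2, 0, 0), so a normal is n = P₁P₂ × P₁P₃ = (0, -8, -2).
Then n·(8, 7, -26) - 10 = -14.
|n| = √(0 + 64 + 4) = 2√17, so the distance is |-14|/(2√17) = 7/√17.

7/√17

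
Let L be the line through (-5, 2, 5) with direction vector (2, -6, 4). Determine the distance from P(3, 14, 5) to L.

2√38

Direction vector d = (2, -6, 4).
AP = (8, 12, 0); AP·d = -56, |AP|² = 208, |d|² = 56.
distance² = |AP|² − (AP·d)²/|d|² = 208 − 3136/56 = 152, so the distance is 2√38.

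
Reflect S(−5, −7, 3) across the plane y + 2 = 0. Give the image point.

With n = (0, 1, 0), the signed offset is (n·S − (-2))/|n|² = -5/1 = -5.
S' = S − 2t·n = (−5, −7, 3) − (-10)·(0, 1, 0) = (−5, 3, 3).

(-5, 3, 3)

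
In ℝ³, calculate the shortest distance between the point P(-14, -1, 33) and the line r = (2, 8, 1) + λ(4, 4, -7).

√65

Direction vector d = (4, 4, -7).
AP = (-16, -9, 32); AP·d = -324, |AP|² = 1361, |d|² = 81.
distance² = |AP|² − (AP·d)²/|d|² = 1361 − 104976/81 = 65, so the distance is √65.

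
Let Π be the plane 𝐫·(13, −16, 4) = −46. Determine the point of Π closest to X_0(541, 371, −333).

The perpendicular from X_0 has direction n = (13, −16, 4): r = (541, 371, −333) + λ(13, −16, 4).
Substitute into the plane: n·(X_0 + λn) = -46 gives -235 + 441λ = -46, so λ = 3/7.
Foot = (541, 371, −333) + (3/7)·(13, −16, 4) = (3826/7, 2549/7, −2319/7).

(3826/7, 2549/7, -2319/7)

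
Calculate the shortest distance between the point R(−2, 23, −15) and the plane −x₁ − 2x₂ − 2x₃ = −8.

2

n = (−1, −2, −2); n·P − (-8) = -6; |n| = 3; distance = 6/3 = 2.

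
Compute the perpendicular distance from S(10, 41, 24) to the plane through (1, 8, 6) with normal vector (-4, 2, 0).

The plane has equation n·(r − (1, 8, 6)) = 0, i.e. n·r = 12.
d = |(-4)·10 + 2·41 − 12| / √(16 + 4 + 0) = |30| / (2√5) = 3√5.

3√5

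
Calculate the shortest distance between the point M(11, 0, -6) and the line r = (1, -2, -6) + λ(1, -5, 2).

Direction vector d = (1, -5, 2).
AP = (10, 2, 0); AP·d = 0, |AP|² = 104, |d|² = 30.
distance² = |AP|² − (AP·d)²/|d|² = 104 − 0/30 = 104, so the distance is 2√26.

2√26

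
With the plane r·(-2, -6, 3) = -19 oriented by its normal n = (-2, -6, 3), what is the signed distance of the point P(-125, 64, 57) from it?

8

n·P − (-19) = 56.
|n| = 7, so the signed distance is 56/7 = 8.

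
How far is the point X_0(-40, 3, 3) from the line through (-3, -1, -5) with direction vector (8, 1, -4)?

Direction vector d = (8, 1, -4).
AP = (-37, 4, 8), and AP × d = (-24, -84, -69).
|AP × d|² = 12393 and |d|² = 81, so the distance is √(12393/81) = √153 = 3√17.

3√17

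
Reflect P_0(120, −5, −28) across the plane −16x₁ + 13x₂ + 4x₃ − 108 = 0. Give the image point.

(-40, 125, 12)

n = (−16, 13, 4), |n|² = 441, n·P_0 − 108 = -2205, so t = -2205/441 = -5.
Foot F = P_0 − (-5)·n = (40, 60, −8); the reflection is 2F − P_0 = (−40, 125, 12).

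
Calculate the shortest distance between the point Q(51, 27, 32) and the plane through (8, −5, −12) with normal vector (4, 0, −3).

8

The plane has equation n·(r − (8, −5, −12)) = 0, i.e. n·r = 68.
Then n·(51, 27, 32) − 68 = 40.
|n| = √(16 + 0 + 9) = 5, so the distance is |40|/5 = 8.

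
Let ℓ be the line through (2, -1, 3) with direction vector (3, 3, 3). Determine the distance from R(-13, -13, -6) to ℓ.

Direction vector d = (3, 3, 3).
AP = (-15, -12, -9), and AP × d = (-9, 18, -9).
|AP × d|² = 486 and |d|² = 27, so the distance is √(486/27) = √18 = 3√2.

3√2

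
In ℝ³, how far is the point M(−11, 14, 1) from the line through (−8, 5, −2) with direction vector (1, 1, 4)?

Direction vector d = (1, 1, 4).
AP = (−3, 9, 3), and AP × d = (33, 15, −12).
|AP × d|² = 1458 and |d|² = 18, so the distance is √(1458/18) = √81 = 9.

9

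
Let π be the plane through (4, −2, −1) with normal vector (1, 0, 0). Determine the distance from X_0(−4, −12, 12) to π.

8

The plane has equation n·(r − (4, −2, −1)) = 0, i.e. n·r = 4.
Then n·(−4, −12, 12) − 4 = −8.
|n| = √(1 + 0 + 0) = 1, so the distance is |-8|/1 = 8.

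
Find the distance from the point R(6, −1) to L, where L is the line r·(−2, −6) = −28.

d = |(-2)·6 + (-6)·(-1) − (-28)| / √(4 + 36) = |22|/(2√10) = 11√10/10.

11√10/10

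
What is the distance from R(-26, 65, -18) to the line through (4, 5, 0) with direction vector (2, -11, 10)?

6√34

Direction vector d = (2, -11, 10).
AP = (-30, 60, -18), and AP × d = (402, 264, 210).
|AP × d|² = 275400 and |d|² = 225, so the distance is √(275400/225) = √1224 = 6√34.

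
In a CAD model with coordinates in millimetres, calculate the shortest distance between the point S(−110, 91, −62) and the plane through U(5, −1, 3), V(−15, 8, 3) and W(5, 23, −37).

UV = (−20, 9, 0) and UW = (0, 24, −40), so a normal is n = UV × UW = (−360, −800, −480).
d = |(-360)·(-110) + (-800)·91 + (-480)·(-62) − (-2440)| / √(129600 + 640000 + 230400) = |-1000| / 1000 = 1.

1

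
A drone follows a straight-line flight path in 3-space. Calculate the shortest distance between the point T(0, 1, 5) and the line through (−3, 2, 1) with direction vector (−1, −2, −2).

Direction vector d = (−1, −2, −2).
AP = (3, −1, 4); AP·d = -9, |AP|² = 26, |d|² = 9.
distance² = |AP|² − (AP·d)²/|d|² = 26 − 81/9 = 17, so the distance is √17.

√17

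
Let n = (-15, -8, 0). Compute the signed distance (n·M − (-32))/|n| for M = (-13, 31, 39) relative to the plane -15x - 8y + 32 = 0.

n·M − (-32) = -21.
|n| = 17, so the signed distance is -21/17.

-21/17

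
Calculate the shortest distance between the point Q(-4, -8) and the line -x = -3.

7

The normal to the line is n = (-1, 0) with |n| = 1.
|n·Q − (-3)| = |4 − (-3)| = 7, so the distance is 7/1 = 7.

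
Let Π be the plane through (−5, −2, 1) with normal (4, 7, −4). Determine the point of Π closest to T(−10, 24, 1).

The perpendicular from T has direction n = (4, 7, −4): r = (−10, 24, 1) + t(4, 7, −4).
Substitute into the plane: n·(T + tn) = -38 gives 124 + 81t = -38, so t = -2.
Foot = (−10, 24, 1) + (-2)·(4, 7, −4) = (−18, 10, 9).

(-18, 10, 9)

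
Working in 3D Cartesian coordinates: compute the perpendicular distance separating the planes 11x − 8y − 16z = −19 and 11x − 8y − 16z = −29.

With common normal n = (11, −8, −16) (|n| = 21), the distance is |(-19) − (-29)|/|n| = 10/21.

10/21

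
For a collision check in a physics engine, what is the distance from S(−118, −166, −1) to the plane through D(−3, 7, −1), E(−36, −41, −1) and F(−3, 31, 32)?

3

DE = (−33, −48, 0) and DF = (0, 24, 33), so a normal is n = DE × DF = (−1584, 1089, −792).
n = (−1584, 1089, −792); n·P − 13167 = -6237; |n| = 2079; distance = 6237/2079 = 3.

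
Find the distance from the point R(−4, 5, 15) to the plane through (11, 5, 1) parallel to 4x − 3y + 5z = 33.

Parallel planes share the normal n = (4, −3, 5); since (11, 5, 1) lies on the plane, its equation is 4x − 3y + 5z = 34.
d = |4·(-4) + (-3)·5 + 5·15 − 34| / √(16 + 9 + 25) = |10| / (5√2) = √2.

√2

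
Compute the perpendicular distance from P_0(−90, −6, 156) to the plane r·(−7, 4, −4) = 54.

8

d = |(-7)·(-90) + 4·(-6) + (-4)·156 − 54| / √(49 + 16 + 16) = |-72| / 9 = 8.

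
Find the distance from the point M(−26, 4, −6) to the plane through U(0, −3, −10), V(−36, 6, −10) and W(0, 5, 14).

UV = (−36, 9, 0) and UW = (0, 8, 24), so a normal is n = UV × UW = (216, 864, −288).
Then n·(−26, 4, −6) − 288 = −720.
|n| = √(46656 + 746496 + 82944) = 936, so the distance is |-720|/936 = 10/13.

10/13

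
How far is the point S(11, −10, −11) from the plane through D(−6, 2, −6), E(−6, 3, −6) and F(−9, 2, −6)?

5

DE = (0, 1, 0) and DF = (−3, 0, 0), so a normal is n = DE × DF = (0, 0, 3).
Then n·(11, −10, −11) − (−18) = −15.
|n| = √(0 + 0 + 9) = 3, so the distance is |-15|/3 = 5.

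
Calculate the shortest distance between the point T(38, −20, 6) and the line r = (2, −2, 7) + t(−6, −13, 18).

√1621

Direction vector d = (−6, −13, 18).
AP = (36, −18, −1), and AP × d = (−337, −642, −576).
|AP × d|² = 857509 and |d|² = 529, so the distance is √(857509/529) = √1621.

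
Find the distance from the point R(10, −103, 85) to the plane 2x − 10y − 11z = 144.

Normal vector n = (2, −10, −11), and n·(10, −103, 85) − 144 = −29.
|n| = √(4 + 100 + 121) = 15, so the distance is |-29|/15 = 29/15.

29/15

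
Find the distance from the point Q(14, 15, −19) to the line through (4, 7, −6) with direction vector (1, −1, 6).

√181

Direction vector d = (1, −1, 6).
AP = (10, 8, −13); AP·d = -76, |AP|² = 333, |d|² = 38.
distance² = |AP|² − (AP·d)²/|d|² = 333 − 5776/38 = 181, so the distance is √181.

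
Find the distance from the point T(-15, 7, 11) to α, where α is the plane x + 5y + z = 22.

√3

d = |1·(-15) + 5·7 + 1·11 − 22| / √(1 + 25 + 1) = |9| / (3√3) = √3.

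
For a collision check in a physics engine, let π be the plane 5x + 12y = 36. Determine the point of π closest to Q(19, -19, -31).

(24, -7, -31)

The perpendicular from Q has direction n = (5, 12, 0): r = (19, -19, -31) + μ(5, 12, 0).
Substitute into the plane: n·(Q + μn) = 36 gives -133 + 169μ = 36, so μ = 1.
Foot = (19, -19, -31) + 1·(5, 12, 0) = (24, -7, -31).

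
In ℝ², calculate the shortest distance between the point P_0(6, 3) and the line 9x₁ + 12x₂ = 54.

The normal to the line is n = (9, 12) with |n| = 15.
|n·P_0 − 54| = |90 − 54| = 36, so the distance is 36/15 = 12/5.

12/5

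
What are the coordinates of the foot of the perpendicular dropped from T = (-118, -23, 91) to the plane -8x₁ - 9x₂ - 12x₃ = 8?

n = (-8, -9, -12), |n|² = 289, and n·T − 8 = 51.
t = 51/289 = 3/17, so the foot is T − t·n = (-118, -23, 91) − (3/17)·(-8, -9, -12) = (-1982/17, -364/17, 1583/17).

(-1982/17, -364/17, 1583/17)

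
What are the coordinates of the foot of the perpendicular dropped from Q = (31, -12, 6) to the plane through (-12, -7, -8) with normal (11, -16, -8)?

(20, 4, 14)

n = (11, -16, -8), |n|² = 441, and n·Q − 44 = 441.
t = 441/441 = 1, so the foot is Q − t·n = (31, -12, 6) − 1·(11, -16, -8) = (20, 4, 14).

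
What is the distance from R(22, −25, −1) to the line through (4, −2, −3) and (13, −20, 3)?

√73

A direction vector is d = (9, −18, 6).
AP = (18, −23, 2), and AP × d = (−102, −90, −117).
|AP × d|² = 32193 and |d|² = 441, so the distance is √(32193/441) = √73.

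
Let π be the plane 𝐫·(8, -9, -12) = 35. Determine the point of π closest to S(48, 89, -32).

(848/17, 1477/17, -592/17)

n = (8, -9, -12), |n|² = 289, and n·S − 35 = -68.
t = -68/289 = -4/17, so the foot is S − t·n = (48, 89, -32) − (-4/17)·(8, -9, -12) = (848/17, 1477/17, -592/17).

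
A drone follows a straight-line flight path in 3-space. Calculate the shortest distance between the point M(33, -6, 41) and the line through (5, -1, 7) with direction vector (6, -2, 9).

√29

Direction vector d = (6, -2, 9).
AP = (28, -5, 34); AP·d = 484, |AP|² = 1965, |d|² = 121.
distance² = |AP|² − (AP·d)²/|d|² = 1965 − 234256/121 = 29, so the distance is √29.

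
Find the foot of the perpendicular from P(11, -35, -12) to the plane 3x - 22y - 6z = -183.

n = (3, -22, -6), |n|² = 529, and n·P − (-183) = 1058.
t = 1058/529 = 2, so the foot is P − t·n = (11, -35, -12) − 2·(3, -22, -6) = (5, 9, 0).

(5, 9, 0)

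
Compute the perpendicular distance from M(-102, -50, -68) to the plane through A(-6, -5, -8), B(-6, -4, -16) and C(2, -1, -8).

4

AB = (0, 1, -8) and AC = (8, 4, 0), so a normal is n = AB × AC = (32, -64, -8).
n = (32, -64, -8); n·P − 192 = 288; |n| = 72; distance = 288/72 = 4.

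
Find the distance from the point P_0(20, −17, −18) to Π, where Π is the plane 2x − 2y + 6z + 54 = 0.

10/√11

d = |2·20 + (-2)·(-17) + 6·(-18) − (-54)| / √(4 + 4 + 36) = |20| / (2√11) = 10/√11.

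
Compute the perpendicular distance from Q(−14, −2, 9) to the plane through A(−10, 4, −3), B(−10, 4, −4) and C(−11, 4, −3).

6

AB = (0, 0, −1) and AC = (−1, 0, 0), so a normal is n = AB × AC = (0, 1, 0).
d = |1·(-2) − 4| / √(0 + 1 + 0) = |-6| / 1 = 6.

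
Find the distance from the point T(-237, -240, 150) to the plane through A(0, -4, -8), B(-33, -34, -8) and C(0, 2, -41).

6

AB = (-33, -30, 0) and AC = (0, 6, -33), so a normal is n = AB × AC = (990, -1089, -198).
Then n·(-237, -240, 150) - 5940 = -8910.
|n| = √(980100 + 1185921 + 39204) = 1485, so the distance is |-8910|/1485 = 6.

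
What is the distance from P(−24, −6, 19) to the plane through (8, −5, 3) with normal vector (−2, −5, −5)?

The plane has equation n·(r − (8, −5, 3)) = 0, i.e. n·r = -6.
Then n·(−24, −6, 19) − (−6) = −11.
|n| = √(4 + 25 + 25) = 3√6, so the distance is |-11|/(3√6) = 11√6/18.

11/(3√6)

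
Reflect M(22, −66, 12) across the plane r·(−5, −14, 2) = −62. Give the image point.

n = (−5, −14, 2), |n|² = 225, n·M − (-62) = 900, so t = 900/225 = 4.
Foot F = M − 4·n = (42, −10, 4); the reflection is 2F − M = (62, 46, −4).

(62, 46, -4)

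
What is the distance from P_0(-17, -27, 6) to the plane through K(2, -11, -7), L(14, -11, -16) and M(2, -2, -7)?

1

KL = (12, 0, -9) and KM = (0, 9, 0), so a normal is n = KL × KM = (81, 0, 108).
d = |81·(-17) + 108·6 − (-594)| / √(6561 + 0 + 11664) = |-135| / 135 = 1.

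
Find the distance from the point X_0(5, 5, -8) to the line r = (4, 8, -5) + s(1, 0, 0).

Direction vector d = (1, 0, 0).
AP = (1, -3, -3), and AP × d = (0, -3, 3).
|AP × d|² = 18 and |d|² = 1, so the distance is √18 = 3√2.

3√2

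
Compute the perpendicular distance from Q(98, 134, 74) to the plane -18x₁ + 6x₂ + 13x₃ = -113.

Normal vector n = (-18, 6, 13), and n·(98, 134, 74) - (-113) = 115.
|n| = √(324 + 36 + 169) = 23, so the distance is |115|/23 = 5.

5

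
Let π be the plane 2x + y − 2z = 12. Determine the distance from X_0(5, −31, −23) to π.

n = (2, 1, −2); n·P − 12 = 13; |n| = 3; distance = 13/3.

13/3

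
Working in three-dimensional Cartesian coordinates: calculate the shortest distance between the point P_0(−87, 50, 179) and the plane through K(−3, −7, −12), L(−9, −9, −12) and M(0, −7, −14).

9

KL = (−6, −2, 0) and KM = (3, 0, −2), so a normal is n = KL × KM = (4, −12, 6).
Then n·(−87, 50, 179) − 0 = 126.
|n| = √(16 + 144 + 36) = 14, so the distance is |126|/14 = 9.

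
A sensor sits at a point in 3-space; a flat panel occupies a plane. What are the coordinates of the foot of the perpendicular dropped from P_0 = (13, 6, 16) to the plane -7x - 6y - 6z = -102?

(6, 0, 10)

The perpendicular from P_0 has direction n = (-7, -6, -6): r = (13, 6, 16) + μ(-7, -6, -6).
Substitute into the plane: n·(P_0 + μn) = -102 gives -223 + 121μ = -102, so μ = 1.
Foot = (13, 6, 16) + 1·(-7, -6, -6) = (6, 0, 10).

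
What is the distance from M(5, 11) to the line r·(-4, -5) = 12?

87/√41

d = |(-4)·5 + (-5)·11 − 12| / √(16 + 25) = |-87|/√41 = 87/√41.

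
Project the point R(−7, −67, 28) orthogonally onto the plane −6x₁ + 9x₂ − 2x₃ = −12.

(-37, -22, 18)

n = (−6, 9, −2), |n|² = 121, and n·R − (-12) = -605.
t = -605/121 = -5, so the foot is R − t·n = (−7, −67, 28) − (-5)·(−6, 9, −2) = (−37, −22, 18).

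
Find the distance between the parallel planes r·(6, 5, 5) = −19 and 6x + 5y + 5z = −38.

19√86/86

Both planes have normal n = (6, 5, 5), |n| = √86. Any point on the first plane is at distance |(-38) − (-19)|/|n| = 19/√86 from the second.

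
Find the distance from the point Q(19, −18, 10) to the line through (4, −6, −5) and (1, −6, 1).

3√61

A direction vector is d = (−3, 0, 6).
AP = (15, −12, 15); AP·d = 45, |AP|² = 594, |d|² = 45.
distance² = |AP|² − (AP·d)²/|d|² = 594 − 2025/45 = 549, so the distance is 3√61.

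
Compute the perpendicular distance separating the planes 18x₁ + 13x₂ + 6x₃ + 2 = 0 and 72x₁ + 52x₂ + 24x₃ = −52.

Divide the second equation by 4 to match normals: 18x₁ + 13x₂ + 6x₃ = -13.
Both planes have normal n = (18, 13, 6), |n| = 23. Any point on the first plane is at distance |(-13) − (-2)|/|n| = 11/23 from the second.

11/23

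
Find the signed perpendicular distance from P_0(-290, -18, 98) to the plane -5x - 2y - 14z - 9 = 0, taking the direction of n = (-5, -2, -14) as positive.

n·P_0 − 9 = 105.
|n| = 15, so the signed distance is 105/15 = 7.

7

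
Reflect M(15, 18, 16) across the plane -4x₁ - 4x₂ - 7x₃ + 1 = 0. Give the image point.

With n = (-4, -4, -7), the signed offset is (n·M − (-1))/|n|² = -243/81 = -3.
M' = M − 2t·n = (15, 18, 16) − (-6)·(-4, -4, -7) = (-9, -6, -26).

(-9, -6, -26)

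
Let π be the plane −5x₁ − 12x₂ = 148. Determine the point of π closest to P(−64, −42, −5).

(-44, 6, -5)

n = (−5, −12, 0), |n|² = 169, and n·P − 148 = 676.
t = 676/169 = 4, so the foot is P − t·n = (−64, −42, −5) − 4·(−5, −12, 0) = (−44, 6, −5).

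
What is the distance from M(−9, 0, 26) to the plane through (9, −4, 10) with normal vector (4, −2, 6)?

The plane has equation n·(r − (9, −4, 10)) = 0, i.e. n·r = 104.
n = (4, −2, 6); n·P − 104 = 16; |n| = 2√14; distance = 16/(2√14) = 4√14/7.

8/√14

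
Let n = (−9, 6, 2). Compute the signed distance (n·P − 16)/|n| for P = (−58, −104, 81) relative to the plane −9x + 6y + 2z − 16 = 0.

4

n·P − 16 = 44.
|n| = 11, so the signed distance is 44/11 = 4.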